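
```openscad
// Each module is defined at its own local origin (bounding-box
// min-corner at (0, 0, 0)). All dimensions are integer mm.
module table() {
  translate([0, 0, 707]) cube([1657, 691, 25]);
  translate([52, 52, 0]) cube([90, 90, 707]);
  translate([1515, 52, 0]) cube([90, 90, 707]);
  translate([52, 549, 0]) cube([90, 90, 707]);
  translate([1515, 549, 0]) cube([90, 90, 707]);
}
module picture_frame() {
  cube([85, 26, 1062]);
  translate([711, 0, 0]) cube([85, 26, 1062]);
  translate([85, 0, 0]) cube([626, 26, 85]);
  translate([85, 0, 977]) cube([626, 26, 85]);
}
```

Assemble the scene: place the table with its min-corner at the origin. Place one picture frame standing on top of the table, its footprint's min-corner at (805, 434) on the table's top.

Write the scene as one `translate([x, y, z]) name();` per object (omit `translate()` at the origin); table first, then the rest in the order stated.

table();
translate([805, 434, 732]) picture_frame();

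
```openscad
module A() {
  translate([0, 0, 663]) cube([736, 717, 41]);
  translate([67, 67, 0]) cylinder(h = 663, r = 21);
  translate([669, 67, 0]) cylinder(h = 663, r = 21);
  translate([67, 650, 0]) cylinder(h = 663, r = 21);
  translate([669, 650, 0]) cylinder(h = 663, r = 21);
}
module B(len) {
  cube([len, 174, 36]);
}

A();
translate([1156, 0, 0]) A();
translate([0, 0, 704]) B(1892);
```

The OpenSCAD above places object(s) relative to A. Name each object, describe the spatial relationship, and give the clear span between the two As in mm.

A is a table. B is a beam. A beam spans the tops of two tables. The clear span between the two tables is 420 mm.

Second table starts at x = 1156; first ends at x = 736; clear span = 1156 − 736 = 420 mm.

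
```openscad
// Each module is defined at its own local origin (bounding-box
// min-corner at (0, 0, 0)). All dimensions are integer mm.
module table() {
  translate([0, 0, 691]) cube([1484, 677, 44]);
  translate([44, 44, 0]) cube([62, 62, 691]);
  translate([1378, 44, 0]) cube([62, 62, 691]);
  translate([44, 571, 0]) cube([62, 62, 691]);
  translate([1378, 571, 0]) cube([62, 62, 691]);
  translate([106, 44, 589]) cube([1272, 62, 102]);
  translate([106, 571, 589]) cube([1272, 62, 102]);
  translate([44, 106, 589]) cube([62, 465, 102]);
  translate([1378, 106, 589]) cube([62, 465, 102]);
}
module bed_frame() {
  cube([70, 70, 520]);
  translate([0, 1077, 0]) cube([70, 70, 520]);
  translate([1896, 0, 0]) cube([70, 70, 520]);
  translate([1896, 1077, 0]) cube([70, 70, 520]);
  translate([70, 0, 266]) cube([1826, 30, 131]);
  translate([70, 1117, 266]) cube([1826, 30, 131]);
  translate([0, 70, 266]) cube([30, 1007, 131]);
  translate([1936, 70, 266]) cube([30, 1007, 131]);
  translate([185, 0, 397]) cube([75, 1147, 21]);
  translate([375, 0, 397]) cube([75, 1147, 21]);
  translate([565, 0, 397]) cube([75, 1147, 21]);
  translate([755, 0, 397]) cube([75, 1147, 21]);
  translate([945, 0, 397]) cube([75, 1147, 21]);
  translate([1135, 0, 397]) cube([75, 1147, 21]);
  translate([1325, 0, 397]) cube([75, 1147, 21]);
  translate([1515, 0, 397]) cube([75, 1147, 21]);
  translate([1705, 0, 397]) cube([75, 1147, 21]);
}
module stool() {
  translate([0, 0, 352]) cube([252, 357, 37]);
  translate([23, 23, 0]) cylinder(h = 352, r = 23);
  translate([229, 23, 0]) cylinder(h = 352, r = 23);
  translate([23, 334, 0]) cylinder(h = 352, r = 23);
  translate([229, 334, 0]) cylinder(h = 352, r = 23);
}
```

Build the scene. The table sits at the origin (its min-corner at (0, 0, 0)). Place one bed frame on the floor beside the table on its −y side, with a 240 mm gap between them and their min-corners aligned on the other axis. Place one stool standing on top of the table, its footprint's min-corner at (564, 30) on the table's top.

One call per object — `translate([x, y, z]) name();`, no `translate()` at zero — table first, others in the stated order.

table();
translate([0, -1387, 0]) bed_frame();
translate([564, 30, 735]) stool();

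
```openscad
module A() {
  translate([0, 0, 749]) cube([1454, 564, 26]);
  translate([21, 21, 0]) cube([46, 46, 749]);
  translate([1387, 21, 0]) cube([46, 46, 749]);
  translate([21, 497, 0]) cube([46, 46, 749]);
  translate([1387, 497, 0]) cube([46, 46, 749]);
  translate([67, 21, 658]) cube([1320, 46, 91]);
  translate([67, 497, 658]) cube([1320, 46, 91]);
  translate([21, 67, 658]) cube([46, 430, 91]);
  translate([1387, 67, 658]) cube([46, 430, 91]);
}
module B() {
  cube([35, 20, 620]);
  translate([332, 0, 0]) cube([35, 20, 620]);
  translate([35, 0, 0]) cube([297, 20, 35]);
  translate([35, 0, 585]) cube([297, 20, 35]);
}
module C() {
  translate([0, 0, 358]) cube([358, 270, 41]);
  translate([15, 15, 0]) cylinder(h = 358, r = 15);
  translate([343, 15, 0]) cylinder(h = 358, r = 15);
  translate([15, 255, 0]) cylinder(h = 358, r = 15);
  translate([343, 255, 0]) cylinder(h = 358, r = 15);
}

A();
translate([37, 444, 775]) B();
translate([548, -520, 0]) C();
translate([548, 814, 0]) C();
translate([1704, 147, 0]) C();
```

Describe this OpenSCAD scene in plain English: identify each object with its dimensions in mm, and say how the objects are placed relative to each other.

A is a table: top 1454 mm (x) × 564 mm (y), 26 mm thick, upper face at z = 775 mm, on four 46×46 mm square legs, each inset 21 mm from the nearest pair of top edges, running from z = 0 to the bottom of the top. Four apron rails, 46 mm thick and 91 mm tall, run between adjacent legs with their top edges flush with the underside of the top and their outer faces flush with the legs' outer faces.

B is a rectangular picture frame lying in the x–z plane (depth along y). The opening is 297 mm wide (x) by 550 mm tall (z), surrounded by a border 35 mm wide on all four sides. The frame is 20 mm deep and is made of two full-height vertical stiles with two horizontal rails fitted between them.

C is a simple wooden stool: a rectangular seat 358 mm (x) by 270 mm (y), 41 mm thick, top face at z = 399 mm, on four round legs, each 30 mm in diameter. The legs rest on z = 0, each leg's axis is inset half a diameter from the nearest pair of seat edges (so the leg's bounding box is flush with the corner).

The picture frame is on top of the table. Three stools sit around the table at the −y, +y, +x sides.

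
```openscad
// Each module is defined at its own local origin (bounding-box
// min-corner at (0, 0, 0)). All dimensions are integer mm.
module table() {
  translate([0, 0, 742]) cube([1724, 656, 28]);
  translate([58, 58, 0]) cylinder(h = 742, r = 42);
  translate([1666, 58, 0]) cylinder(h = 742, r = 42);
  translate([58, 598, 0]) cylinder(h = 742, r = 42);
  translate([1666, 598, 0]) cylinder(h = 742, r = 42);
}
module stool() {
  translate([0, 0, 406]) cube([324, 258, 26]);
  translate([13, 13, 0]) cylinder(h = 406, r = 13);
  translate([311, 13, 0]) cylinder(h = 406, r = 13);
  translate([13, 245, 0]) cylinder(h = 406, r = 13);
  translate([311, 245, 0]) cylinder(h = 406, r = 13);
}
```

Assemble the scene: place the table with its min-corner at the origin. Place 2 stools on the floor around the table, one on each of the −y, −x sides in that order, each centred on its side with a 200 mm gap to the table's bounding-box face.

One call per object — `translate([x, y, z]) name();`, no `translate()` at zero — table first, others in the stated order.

table();
translate([700, -458, 0]) stool();
translate([-524, 199, 0]) stool();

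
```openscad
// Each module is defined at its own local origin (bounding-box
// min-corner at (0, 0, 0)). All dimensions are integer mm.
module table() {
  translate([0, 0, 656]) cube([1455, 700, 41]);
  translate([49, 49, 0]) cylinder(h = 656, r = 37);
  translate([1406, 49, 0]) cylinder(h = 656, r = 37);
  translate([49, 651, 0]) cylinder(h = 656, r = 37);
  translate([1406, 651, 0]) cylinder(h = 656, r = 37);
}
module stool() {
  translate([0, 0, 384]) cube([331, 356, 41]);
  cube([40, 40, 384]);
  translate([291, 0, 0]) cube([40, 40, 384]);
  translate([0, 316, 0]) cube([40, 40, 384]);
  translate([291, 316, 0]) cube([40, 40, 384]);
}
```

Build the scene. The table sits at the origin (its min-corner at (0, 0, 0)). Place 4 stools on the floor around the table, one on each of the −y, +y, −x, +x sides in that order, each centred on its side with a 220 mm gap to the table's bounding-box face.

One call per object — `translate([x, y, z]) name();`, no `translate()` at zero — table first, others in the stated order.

table();
translate([562, -576, 0]) stool();
translate([562, 920, 0]) stool();
translate([-551, 172, 0]) stool();
translate([1675, 172, 0]) stool();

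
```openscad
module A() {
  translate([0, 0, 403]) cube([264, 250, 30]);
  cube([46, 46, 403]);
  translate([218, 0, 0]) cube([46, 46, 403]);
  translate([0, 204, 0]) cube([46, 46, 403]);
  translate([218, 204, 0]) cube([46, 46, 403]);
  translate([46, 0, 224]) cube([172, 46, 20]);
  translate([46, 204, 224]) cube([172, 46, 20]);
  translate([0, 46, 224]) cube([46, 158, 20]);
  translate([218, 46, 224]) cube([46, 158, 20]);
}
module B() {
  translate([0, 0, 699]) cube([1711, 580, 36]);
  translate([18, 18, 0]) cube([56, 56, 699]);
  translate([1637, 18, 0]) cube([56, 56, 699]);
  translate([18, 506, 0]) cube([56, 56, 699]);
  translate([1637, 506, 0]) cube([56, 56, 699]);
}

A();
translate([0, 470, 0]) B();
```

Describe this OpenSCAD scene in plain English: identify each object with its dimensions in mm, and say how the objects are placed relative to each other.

A is a four-legged stool. The seat is a 264×250×30 mm slab whose top surface is at z = 433 mm; four square legs, each 46×46 mm in cross-section, run from the floor (z = 0) to the underside of the seat, each flush with a corner of the seat. Four stretchers, 46 mm wide and 20 mm tall, connect adjacent legs with their undersides at z = 224 mm, each running between the inner faces of the legs it joins and aligned with the legs' outer faces on the other axis.

B is a table: top 1711 mm (x) × 580 mm (y), 36 mm thick, upper face at z = 735 mm, on four 56×56 mm square legs, each inset 18 mm from the nearest pair of top edges, running from z = 0 to the bottom of the top.

The table is on the floor beside the stool on its +y side.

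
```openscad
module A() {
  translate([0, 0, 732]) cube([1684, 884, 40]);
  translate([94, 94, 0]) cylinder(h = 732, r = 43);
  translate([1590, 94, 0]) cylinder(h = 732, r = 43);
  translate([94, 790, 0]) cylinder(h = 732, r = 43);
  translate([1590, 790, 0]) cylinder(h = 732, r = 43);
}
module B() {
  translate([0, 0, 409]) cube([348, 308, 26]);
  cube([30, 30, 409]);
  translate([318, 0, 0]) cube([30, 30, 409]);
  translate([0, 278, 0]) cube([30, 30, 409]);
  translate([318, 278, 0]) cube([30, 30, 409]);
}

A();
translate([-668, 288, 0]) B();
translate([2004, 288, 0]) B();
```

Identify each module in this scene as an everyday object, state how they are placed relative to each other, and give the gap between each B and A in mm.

Each stool's nearest face is 320 mm from the table's bounding box.

A is a table. B is a stool. Two stools sit around the table at the −x, +x sides. The gap between each stool and the table is 320 mm.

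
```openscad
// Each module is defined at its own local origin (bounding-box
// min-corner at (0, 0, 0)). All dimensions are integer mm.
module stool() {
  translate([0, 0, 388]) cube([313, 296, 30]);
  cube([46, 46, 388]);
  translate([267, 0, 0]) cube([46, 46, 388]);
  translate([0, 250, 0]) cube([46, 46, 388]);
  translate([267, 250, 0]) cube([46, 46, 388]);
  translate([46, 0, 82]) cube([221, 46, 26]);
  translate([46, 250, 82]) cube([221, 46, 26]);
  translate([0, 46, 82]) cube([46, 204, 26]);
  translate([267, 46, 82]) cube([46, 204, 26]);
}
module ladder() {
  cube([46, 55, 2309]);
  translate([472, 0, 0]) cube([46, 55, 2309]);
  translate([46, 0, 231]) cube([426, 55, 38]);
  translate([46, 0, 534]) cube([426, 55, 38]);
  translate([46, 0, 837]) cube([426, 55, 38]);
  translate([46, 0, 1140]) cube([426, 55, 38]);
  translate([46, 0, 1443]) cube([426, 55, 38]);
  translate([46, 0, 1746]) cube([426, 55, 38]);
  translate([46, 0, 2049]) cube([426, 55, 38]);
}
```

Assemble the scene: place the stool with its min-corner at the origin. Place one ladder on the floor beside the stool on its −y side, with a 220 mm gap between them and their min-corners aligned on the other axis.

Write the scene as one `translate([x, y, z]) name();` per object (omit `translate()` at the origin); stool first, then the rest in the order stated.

stool();
translate([0, -275, 0]) ladder();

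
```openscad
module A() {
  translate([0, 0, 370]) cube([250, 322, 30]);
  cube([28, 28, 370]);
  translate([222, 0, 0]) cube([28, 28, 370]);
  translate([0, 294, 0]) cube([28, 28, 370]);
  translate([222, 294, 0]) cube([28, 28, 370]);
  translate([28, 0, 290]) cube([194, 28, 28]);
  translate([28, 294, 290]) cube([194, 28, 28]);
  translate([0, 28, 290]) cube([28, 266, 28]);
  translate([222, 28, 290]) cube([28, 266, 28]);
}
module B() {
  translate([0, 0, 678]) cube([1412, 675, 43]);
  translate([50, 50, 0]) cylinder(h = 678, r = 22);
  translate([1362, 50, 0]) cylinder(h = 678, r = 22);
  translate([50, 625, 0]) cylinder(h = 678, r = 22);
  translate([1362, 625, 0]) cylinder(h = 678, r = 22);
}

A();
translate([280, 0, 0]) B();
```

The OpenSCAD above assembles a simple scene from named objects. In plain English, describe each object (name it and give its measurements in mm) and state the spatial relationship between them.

A is a four-legged stool. The seat is 250×322 mm, 30 mm thick, top at z = 400 mm. It stands on four square legs, each 28×28 mm in cross-section, from z = 0 to the seat underside, each flush with a corner of the seat. Four stretchers, 28 mm wide and 28 mm tall, connect adjacent legs with their undersides at z = 290 mm, each running between the inner faces of the legs it joins and aligned with the legs' outer faces on the other axis.

B is a table with a 1412×675 mm rectangular top, 43 mm thick, top surface at z = 721 mm, supported by four round legs of 44 mm diameter, each leg's bounding box inset 28 mm from the nearest pair of top edges, running from the floor.

The table is on the floor beside the stool on its +x side.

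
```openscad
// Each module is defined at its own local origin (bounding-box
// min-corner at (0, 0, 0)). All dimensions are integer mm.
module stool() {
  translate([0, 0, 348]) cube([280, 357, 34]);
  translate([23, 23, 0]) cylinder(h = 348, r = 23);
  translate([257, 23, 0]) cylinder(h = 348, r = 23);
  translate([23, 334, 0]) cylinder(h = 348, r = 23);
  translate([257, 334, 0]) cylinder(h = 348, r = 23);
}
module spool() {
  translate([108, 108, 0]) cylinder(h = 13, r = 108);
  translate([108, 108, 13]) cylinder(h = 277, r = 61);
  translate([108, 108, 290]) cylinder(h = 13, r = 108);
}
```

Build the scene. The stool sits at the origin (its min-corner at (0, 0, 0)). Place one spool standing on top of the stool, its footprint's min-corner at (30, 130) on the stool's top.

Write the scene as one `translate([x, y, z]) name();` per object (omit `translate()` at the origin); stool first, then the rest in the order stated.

stool();
translate([30, 130, 382]) spool();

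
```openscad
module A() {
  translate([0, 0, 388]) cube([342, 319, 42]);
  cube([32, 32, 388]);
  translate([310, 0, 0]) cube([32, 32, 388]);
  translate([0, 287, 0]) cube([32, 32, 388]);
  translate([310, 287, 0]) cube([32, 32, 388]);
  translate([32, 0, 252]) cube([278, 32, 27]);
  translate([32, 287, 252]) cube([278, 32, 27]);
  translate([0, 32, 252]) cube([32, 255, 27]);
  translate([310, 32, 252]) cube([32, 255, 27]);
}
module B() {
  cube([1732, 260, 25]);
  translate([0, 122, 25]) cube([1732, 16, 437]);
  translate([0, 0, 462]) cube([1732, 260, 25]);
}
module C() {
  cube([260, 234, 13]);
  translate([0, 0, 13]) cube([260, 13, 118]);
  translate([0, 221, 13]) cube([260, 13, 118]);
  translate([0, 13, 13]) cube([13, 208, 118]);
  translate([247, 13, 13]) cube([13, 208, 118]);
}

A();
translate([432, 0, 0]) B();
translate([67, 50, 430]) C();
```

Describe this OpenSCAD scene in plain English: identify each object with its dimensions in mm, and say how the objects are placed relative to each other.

A is a simple wooden stool: a rectangular seat 342 mm (x) by 319 mm (y), 42 mm thick, top face at z = 430 mm, on four square legs, each 32×32 mm in cross-section. The legs rest on z = 0, each flush with a corner of the seat. Four stretchers, 32 mm wide and 27 mm tall, connect adjacent legs with their undersides at z = 252 mm, each running between the inner faces of the legs it joins and aligned with the legs' outer faces on the other axis.

B is an I-beam lying along x, 1732 mm long. Overall section height 487 mm. Two flanges 260 mm wide (y) and 25 mm thick, one on the floor and one at the top; a web 16 mm thick runs between them, centred on the flange width.

C is an open-topped rectangular box: outside dimensions 260×234×131 mm, with a uniform wall and base thickness of 13 mm. The base is a full 260×234 slab on the floor; four walls sit on top of the base. The front and back walls (the −y and +y sides) span the full width; the two side walls fit between them.

The I-beam is on the floor beside the stool on its +x side. The open box is on top of the stool.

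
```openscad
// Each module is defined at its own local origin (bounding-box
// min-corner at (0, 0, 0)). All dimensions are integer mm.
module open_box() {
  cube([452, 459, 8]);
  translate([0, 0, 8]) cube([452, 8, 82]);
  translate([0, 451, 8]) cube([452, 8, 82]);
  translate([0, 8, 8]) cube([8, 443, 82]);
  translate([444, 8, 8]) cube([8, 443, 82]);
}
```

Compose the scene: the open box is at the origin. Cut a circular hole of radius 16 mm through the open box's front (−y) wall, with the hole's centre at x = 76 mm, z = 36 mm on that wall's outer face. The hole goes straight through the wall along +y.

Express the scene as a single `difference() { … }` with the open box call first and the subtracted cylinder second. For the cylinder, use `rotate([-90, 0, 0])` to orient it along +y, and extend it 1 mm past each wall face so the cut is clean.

difference() {
  open_box();
  translate([76, -1, 36]) rotate([-90, 0, 0]) cylinder(h = 10, r = 16);
}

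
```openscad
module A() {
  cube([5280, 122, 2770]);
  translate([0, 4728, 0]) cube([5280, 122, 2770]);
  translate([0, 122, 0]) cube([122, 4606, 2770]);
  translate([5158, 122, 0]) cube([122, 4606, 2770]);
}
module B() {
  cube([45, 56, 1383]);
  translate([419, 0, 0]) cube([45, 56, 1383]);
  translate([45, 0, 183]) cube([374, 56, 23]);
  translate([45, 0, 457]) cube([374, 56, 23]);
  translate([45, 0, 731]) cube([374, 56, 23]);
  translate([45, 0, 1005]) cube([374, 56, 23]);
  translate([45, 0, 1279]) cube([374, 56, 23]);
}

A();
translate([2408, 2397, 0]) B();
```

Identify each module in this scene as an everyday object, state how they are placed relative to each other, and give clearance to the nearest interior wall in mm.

A is a house frame. B is a ladder. The ladder sits inside the house frame, centred. The clearance to the nearest interior wall is 2275 mm.

Clearances: x = 2286, y = 2275; minimum 2275 mm.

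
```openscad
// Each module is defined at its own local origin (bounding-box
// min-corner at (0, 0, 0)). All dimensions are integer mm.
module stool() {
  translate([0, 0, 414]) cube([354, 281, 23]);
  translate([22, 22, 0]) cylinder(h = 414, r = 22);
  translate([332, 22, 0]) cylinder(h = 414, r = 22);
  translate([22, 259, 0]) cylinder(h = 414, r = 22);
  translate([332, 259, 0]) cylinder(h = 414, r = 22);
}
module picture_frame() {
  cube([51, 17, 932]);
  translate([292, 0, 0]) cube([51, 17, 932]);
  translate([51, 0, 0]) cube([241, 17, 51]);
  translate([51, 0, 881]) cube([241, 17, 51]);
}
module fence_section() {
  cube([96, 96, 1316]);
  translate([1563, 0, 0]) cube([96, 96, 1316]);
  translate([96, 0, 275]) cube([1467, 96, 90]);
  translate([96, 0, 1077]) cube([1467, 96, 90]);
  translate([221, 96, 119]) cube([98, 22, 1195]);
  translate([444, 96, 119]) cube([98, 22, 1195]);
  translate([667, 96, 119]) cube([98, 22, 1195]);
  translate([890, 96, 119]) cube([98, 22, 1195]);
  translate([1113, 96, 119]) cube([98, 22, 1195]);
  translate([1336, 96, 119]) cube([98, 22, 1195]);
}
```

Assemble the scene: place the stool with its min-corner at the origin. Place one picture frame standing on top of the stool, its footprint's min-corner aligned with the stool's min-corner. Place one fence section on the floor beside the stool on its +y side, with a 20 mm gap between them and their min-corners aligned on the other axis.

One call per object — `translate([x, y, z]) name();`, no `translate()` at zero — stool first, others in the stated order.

stool();
translate([0, 0, 437]) picture_frame();
translate([0, 301, 0]) fence_section();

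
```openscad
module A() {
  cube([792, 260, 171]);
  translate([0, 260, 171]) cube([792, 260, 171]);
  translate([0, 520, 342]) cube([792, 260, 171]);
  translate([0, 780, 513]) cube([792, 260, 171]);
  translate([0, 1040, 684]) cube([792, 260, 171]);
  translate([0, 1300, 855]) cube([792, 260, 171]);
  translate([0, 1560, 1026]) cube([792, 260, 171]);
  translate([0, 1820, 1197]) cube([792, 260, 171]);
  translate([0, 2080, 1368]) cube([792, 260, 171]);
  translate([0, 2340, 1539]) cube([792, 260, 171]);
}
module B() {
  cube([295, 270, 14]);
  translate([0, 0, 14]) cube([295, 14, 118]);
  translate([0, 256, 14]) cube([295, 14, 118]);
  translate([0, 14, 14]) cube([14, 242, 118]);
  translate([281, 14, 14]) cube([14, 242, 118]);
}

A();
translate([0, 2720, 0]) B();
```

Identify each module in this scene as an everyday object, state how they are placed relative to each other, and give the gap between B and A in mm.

The open box's nearest face is 120 mm from the staircase's +y face.

A is a staircase. B is an open box. The open box is on the floor beside the staircase on its +y side. The gap between the open box and the staircase is 120 mm.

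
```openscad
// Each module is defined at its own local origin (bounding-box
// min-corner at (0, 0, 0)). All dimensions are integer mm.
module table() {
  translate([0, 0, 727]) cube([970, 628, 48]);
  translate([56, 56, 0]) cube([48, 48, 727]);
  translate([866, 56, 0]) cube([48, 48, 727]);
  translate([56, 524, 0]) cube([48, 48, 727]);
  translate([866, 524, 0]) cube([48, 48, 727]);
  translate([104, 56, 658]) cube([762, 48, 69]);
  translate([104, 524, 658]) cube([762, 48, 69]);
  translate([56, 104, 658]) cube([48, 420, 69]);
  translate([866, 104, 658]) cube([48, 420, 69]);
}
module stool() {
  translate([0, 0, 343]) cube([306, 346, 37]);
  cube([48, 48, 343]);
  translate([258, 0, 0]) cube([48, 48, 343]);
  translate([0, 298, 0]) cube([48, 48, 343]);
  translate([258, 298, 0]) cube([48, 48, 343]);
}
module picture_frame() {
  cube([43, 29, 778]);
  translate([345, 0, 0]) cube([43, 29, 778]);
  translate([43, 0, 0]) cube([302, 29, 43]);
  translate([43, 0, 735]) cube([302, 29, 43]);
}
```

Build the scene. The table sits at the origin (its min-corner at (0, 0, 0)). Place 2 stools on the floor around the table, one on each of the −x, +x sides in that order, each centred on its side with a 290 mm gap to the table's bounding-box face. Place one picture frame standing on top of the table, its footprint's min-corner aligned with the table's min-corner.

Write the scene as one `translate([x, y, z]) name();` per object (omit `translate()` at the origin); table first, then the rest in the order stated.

table();
translate([-596, 141, 0]) stool();
translate([1260, 141, 0]) stool();
translate([0, 0, 775]) picture_frame();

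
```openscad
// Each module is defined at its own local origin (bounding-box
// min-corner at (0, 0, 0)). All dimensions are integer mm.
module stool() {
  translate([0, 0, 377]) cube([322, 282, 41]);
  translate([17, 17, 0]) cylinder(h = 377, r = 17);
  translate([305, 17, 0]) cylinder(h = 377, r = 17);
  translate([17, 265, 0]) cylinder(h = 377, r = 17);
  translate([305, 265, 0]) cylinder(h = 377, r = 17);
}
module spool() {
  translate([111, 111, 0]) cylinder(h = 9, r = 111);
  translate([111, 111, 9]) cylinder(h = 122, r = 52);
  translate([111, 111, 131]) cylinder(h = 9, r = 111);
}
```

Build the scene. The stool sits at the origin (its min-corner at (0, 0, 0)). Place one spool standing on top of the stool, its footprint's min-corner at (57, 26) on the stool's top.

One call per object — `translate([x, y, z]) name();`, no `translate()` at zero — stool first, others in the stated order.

stool();
translate([57, 26, 418]) spool();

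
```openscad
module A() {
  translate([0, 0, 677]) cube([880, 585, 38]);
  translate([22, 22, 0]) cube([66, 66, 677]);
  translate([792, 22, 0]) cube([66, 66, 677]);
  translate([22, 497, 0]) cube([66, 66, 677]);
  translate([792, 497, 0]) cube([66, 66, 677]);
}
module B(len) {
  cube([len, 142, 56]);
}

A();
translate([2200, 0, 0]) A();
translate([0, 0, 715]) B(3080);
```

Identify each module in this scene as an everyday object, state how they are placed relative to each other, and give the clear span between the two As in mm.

Second table starts at x = 2200; first ends at x = 880; clear span = 2200 − 880 = 1320 mm.

A is a table. B is a beam. A beam spans the tops of two tables. The clear span between the two tables is 1320 mm.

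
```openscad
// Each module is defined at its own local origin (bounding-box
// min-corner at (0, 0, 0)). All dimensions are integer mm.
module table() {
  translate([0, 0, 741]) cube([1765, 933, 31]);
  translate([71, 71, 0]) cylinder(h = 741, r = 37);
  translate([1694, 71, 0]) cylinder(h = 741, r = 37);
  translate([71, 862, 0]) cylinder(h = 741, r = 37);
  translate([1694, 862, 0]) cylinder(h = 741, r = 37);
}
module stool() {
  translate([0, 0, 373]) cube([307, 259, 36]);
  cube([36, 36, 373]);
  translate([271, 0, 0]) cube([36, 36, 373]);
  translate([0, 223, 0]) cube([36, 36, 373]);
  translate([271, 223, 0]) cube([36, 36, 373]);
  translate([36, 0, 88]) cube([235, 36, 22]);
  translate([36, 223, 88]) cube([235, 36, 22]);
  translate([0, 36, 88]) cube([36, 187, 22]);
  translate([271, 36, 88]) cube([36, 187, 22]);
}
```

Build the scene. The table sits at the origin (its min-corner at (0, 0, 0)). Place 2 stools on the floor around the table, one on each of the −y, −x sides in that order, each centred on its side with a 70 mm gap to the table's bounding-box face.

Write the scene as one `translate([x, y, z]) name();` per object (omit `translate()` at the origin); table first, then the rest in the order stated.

table();
translate([729, -329, 0]) stool();
translate([-377, 337, 0]) stool();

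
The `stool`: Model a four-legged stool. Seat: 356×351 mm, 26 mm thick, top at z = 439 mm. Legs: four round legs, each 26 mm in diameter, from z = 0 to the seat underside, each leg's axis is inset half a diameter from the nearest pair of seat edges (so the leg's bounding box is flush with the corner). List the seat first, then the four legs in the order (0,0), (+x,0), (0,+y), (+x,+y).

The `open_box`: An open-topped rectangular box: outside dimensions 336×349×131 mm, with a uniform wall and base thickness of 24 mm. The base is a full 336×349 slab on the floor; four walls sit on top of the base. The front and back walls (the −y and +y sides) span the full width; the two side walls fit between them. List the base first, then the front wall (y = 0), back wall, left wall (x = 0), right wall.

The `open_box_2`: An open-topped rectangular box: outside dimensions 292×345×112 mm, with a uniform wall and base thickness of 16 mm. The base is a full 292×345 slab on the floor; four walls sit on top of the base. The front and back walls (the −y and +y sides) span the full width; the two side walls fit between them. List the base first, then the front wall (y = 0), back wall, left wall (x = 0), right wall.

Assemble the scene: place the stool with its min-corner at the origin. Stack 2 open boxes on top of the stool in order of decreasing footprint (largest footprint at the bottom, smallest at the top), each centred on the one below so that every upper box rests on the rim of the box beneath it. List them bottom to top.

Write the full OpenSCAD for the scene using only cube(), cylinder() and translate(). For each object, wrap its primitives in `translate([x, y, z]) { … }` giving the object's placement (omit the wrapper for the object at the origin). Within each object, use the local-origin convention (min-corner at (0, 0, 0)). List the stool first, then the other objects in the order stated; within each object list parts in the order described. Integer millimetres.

translate([0, 0, 413]) cube([356, 351, 26]);
translate([13, 13, 0]) cylinder(h = 413, r = 13);
translate([343, 13, 0]) cylinder(h = 413, r = 13);
translate([13, 338, 0]) cylinder(h = 413, r = 13);
translate([343, 338, 0]) cylinder(h = 413, r = 13);
translate([10, 1, 439]) {
  cube([336, 349, 24]);
  translate([0, 0, 24]) cube([336, 24, 107]);
  translate([0, 325, 24]) cube([336, 24, 107]);
  translate([0, 24, 24]) cube([24, 301, 107]);
  translate([312, 24, 24]) cube([24, 301, 107]);
}
translate([32, 3, 570]) {
  cube([292, 345, 16]);
  translate([0, 0, 16]) cube([292, 16, 96]);
  translate([0, 329, 16]) cube([292, 16, 96]);
  translate([0, 16, 16]) cube([16, 313, 96]);
  translate([276, 16, 16]) cube([16, 313, 96]);
}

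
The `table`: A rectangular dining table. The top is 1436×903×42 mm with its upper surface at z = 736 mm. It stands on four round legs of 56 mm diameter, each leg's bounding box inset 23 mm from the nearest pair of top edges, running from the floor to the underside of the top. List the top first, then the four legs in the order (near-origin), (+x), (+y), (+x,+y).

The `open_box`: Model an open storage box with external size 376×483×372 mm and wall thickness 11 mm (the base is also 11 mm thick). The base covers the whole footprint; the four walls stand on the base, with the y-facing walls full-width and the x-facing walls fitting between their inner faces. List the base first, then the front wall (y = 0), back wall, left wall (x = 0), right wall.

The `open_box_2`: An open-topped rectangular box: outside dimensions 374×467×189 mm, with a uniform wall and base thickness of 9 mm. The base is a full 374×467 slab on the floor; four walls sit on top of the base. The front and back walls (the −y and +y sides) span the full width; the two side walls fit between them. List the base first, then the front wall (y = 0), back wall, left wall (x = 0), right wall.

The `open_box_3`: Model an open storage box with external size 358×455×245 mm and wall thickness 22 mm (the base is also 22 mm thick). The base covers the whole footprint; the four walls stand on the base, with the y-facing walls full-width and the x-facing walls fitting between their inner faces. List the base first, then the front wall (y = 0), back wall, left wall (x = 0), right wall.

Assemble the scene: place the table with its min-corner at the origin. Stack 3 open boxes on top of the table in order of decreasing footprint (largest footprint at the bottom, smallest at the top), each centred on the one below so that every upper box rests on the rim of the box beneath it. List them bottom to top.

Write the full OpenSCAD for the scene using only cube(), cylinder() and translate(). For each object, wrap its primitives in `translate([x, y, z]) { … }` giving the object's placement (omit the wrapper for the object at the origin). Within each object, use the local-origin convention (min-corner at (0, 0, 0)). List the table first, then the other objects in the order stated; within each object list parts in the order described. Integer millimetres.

translate([0, 0, 694]) cube([1436, 903, 42]);
translate([51, 51, 0]) cylinder(h = 694, r = 28);
translate([1385, 51, 0]) cylinder(h = 694, r = 28);
translate([51, 852, 0]) cylinder(h = 694, r = 28);
translate([1385, 852, 0]) cylinder(h = 694, r = 28);
translate([530, 210, 736]) {
  cube([376, 483, 11]);
  translate([0, 0, 11]) cube([376, 11, 361]);
  translate([0, 472, 11]) cube([376, 11, 361]);
  translate([0, 11, 11]) cube([11, 461, 361]);
  translate([365, 11, 11]) cube([11, 461, 361]);
}
translate([531, 218, 1108]) {
  cube([374, 467, 9]);
  translate([0, 0, 9]) cube([374, 9, 180]);
  translate([0, 458, 9]) cube([374, 9, 180]);
  translate([0, 9, 9]) cube([9, 449, 180]);
  translate([365, 9, 9]) cube([9, 449, 180]);
}
translate([539, 224, 1297]) {
  cube([358, 455, 22]);
  translate([0, 0, 22]) cube([358, 22, 223]);
  translate([0, 433, 22]) cube([358, 22, 223]);
  translate([0, 22, 22]) cube([22, 411, 223]);
  translate([336, 22, 22]) cube([22, 411, 223]);
}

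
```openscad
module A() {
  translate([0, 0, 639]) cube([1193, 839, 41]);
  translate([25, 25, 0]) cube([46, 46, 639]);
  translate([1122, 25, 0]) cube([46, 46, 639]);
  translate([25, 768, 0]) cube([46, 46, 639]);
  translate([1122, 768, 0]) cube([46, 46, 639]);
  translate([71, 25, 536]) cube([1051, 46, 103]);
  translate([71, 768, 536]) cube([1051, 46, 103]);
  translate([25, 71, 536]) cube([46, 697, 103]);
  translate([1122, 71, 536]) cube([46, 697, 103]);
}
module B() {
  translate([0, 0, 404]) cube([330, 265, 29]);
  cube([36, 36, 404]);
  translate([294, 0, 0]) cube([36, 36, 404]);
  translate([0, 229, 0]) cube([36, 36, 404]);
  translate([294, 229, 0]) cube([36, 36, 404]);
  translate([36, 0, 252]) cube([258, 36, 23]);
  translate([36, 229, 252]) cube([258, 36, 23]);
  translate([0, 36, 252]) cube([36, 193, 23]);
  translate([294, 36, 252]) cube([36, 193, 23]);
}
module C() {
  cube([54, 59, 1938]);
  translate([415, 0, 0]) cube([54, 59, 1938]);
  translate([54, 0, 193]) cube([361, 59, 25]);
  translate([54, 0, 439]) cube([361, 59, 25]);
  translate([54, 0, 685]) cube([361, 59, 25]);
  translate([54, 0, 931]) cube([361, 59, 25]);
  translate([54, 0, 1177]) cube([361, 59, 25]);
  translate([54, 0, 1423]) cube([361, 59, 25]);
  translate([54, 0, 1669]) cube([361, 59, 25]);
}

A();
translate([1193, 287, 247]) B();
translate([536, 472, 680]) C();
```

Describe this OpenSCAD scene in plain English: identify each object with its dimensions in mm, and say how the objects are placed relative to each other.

A is a rectangular dining table. The top is 1193×839×41 mm with its upper surface at z = 680 mm. It stands on four 46×46 mm square legs, each inset 25 mm from the nearest pair of top edges, running from the floor to the underside of the top. Four apron rails, 46 mm thick and 103 mm tall, run between adjacent legs with their top edges flush with the underside of the top and their outer faces flush with the legs' outer faces.

B is a four-legged stool. The seat is 330×265 mm, 29 mm thick, top at z = 433 mm. It stands on four square legs, each 36×36 mm in cross-section, from z = 0 to the seat underside, each flush with a corner of the seat. Four stretchers, 36 mm wide and 23 mm tall, connect adjacent legs with their undersides at z = 252 mm, each running between the inner faces of the legs it joins and aligned with the legs' outer faces on the other axis.

C is a wooden ladder with two side rails of 54×59 mm section and 1938 mm height, set 469 mm apart overall. Between them run 7 rectangular rungs (59 mm deep, 25 mm thick), front faces flush with the rails' −y face. The bottom of the first rung is 193 mm above the floor and each subsequent rung is 246 mm higher than the one below.

The stool is beside the table with their tops flush at z = 680. The ladder is on top of the table.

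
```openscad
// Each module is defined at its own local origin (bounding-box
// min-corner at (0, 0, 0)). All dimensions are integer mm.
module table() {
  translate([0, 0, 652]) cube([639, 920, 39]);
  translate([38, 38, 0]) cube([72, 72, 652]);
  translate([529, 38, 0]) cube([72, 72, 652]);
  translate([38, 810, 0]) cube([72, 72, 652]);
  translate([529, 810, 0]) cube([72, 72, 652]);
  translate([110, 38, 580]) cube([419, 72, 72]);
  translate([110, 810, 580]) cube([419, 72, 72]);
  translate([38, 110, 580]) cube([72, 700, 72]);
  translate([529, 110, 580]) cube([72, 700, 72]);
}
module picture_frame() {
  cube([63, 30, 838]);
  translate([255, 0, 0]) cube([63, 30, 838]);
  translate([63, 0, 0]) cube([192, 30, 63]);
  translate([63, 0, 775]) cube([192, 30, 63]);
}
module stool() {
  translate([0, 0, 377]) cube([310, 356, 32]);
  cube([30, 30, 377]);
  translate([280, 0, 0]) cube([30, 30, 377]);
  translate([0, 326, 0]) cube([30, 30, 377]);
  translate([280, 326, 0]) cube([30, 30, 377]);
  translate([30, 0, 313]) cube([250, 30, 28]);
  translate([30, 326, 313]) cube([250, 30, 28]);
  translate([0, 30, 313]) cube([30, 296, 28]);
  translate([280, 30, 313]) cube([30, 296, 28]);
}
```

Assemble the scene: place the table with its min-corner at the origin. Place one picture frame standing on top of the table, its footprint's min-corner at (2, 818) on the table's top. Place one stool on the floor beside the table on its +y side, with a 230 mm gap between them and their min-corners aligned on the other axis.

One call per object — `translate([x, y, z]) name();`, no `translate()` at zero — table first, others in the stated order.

table();
translate([2, 818, 691]) picture_frame();
translate([0, 1150, 0]) stool();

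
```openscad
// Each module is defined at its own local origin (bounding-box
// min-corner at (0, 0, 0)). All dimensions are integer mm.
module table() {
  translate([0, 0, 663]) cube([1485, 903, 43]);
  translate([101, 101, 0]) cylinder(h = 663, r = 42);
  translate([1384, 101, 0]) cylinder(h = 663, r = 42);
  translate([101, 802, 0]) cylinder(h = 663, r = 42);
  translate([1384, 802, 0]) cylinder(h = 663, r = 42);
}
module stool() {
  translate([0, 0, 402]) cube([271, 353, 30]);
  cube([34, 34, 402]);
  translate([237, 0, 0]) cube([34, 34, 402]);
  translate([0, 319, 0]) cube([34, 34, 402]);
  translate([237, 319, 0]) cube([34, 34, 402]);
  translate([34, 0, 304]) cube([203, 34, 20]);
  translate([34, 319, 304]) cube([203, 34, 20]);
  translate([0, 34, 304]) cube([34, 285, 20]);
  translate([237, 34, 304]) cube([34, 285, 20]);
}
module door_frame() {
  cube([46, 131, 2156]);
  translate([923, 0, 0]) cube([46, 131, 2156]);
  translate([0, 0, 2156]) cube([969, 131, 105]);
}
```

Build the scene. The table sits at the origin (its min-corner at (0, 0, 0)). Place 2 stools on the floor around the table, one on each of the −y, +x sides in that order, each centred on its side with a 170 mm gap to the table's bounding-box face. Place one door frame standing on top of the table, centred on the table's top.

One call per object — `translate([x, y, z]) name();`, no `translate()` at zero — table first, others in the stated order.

table();
translate([607, -523, 0]) stool();
translate([1655, 275, 0]) stool();
translate([258, 386, 706]) door_frame();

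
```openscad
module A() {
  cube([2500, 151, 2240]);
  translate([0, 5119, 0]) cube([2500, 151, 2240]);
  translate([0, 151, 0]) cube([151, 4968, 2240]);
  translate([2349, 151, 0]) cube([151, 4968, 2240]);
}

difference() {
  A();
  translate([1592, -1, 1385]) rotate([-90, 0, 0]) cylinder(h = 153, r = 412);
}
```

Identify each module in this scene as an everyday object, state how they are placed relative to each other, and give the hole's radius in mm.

A is a house frame. The house frame has a circular hole through its front wall. The hole's radius is 412 mm.

The subtracted cylinder has r = 412 mm.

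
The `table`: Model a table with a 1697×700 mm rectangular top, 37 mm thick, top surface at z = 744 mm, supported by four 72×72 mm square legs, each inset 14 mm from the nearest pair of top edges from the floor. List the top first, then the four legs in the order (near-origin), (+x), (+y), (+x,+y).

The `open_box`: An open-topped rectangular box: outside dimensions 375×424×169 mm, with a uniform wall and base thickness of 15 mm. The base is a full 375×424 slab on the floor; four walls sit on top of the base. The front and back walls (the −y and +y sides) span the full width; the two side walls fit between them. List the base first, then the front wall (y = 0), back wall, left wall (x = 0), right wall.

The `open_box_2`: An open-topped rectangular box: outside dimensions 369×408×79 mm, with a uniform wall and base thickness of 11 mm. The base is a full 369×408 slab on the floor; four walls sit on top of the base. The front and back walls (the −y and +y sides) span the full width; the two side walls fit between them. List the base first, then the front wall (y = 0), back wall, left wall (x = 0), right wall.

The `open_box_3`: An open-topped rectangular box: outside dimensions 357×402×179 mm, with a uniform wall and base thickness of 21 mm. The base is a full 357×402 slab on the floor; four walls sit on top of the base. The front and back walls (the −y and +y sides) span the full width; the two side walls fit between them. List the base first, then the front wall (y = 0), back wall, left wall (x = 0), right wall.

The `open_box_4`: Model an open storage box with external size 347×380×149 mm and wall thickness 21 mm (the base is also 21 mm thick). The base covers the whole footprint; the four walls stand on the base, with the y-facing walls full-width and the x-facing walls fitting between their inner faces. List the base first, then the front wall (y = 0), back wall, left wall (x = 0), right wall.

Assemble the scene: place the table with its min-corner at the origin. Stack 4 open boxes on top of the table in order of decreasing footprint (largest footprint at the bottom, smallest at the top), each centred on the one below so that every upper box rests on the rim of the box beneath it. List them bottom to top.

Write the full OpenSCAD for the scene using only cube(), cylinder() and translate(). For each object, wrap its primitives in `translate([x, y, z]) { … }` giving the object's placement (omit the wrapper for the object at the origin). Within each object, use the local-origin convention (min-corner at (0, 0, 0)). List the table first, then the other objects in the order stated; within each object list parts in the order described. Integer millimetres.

translate([0, 0, 707]) cube([1697, 700, 37]);
translate([14, 14, 0]) cube([72, 72, 707]);
translate([1611, 14, 0]) cube([72, 72, 707]);
translate([14, 614, 0]) cube([72, 72, 707]);
translate([1611, 614, 0]) cube([72, 72, 707]);
translate([661, 138, 744]) {
  cube([375, 424, 15]);
  translate([0, 0, 15]) cube([375, 15, 154]);
  translate([0, 409, 15]) cube([375, 15, 154]);
  translate([0, 15, 15]) cube([15, 394, 154]);
  translate([360, 15, 15]) cube([15, 394, 154]);
}
translate([664, 146, 913]) {
  cube([369, 408, 11]);
  translate([0, 0, 11]) cube([369, 11, 68]);
  translate([0, 397, 11]) cube([369, 11, 68]);
  translate([0, 11, 11]) cube([11, 386, 68]);
  translate([358, 11, 11]) cube([11, 386, 68]);
}
translate([670, 149, 992]) {
  cube([357, 402, 21]);
  translate([0, 0, 21]) cube([357, 21, 158]);
  translate([0, 381, 21]) cube([357, 21, 158]);
  translate([0, 21, 21]) cube([21, 360, 158]);
  translate([336, 21, 21]) cube([21, 360, 158]);
}
translate([675, 160, 1171]) {
  cube([347, 380, 21]);
  translate([0, 0, 21]) cube([347, 21, 128]);
  translate([0, 359, 21]) cube([347, 21, 128]);
  translate([0, 21, 21]) cube([21, 338, 128]);
  translate([326, 21, 21]) cube([21, 338, 128]);
}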